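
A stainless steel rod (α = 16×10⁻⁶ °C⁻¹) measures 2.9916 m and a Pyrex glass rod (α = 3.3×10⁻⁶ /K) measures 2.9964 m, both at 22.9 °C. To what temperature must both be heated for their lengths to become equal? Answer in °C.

L₁(1 + α₁ΔT) = L₂(1 + α₂ΔT) ⇒ ΔT = (L₂ − L₁)/(α₁L₁ − α₂L₂)
L₂ − L₁ = 2.9964 − 2.9916 = 4.80×10⁻³ m
α₁L₁ − α₂L₂ = 16×10⁻⁶×2.9916 − 3.3×10⁻⁶×2.9964 = 3.797748×10⁻⁵ m/K
ΔT = 4.80×10⁻³ / 3.797748×10⁻⁵ = 126.391 K
T = 22.9 + 126.391 = 149.291 °C

T = 149.3 °C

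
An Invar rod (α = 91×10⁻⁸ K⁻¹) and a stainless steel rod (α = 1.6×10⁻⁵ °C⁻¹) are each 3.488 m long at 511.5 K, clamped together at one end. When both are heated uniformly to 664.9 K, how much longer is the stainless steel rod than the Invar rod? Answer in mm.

ΔT = 153.4 K
Invar: ΔL = 91×10⁻⁸ × 3.488 m × 153.4 = 4.8690×10⁻⁴ m = 0.48690 mm
stainless steel: ΔL = 1.6×10⁻⁵ × 3.488 m × 153.4 = 8.5609×10⁻³ m = 8.5609 mm
difference = 8.5609 − 0.48690 = 8.0740 mm

8.07 mm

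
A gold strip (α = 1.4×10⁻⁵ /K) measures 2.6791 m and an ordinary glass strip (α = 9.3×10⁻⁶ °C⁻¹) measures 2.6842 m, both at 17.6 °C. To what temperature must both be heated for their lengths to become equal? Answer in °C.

T = 424.2 °C

Equal length when α₁L₁ΔT − α₂L₂ΔT = L₂ − L₁ = 5.10×10⁻³ m
α₁L₁ = 3.75074×10⁻⁵, α₂L₂ = 2.496306×10⁻⁵ → Δ(αL) = 1.254434×10⁻⁵ m/K
ΔT = 5.10×10⁻³ / 1.254434×10⁻⁵ = 406.558 K, so T = 17.6 + 406.558 = 424.158 °C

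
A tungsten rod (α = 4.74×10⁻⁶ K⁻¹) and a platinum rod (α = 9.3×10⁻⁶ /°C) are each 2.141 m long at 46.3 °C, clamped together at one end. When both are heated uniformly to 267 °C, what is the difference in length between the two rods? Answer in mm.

ΔT = 220.7 K
tungsten: ΔL = 4.74×10⁻⁶ × 2.141 m × 220.7 = 2.2397×10⁻³ m = 2.2397 mm
platinum: ΔL = 9.3×10⁻⁶ × 2.141 m × 220.7 = 4.3944×10⁻³ m = 4.3944 mm
difference = 4.3944 − 2.2397 = 2.1547 mm

2.15 mm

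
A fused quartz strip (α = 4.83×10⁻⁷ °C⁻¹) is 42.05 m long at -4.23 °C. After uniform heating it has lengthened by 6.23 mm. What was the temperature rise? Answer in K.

ΔT = 307 K

ΔL = αL₀ΔT ⇒ ΔT = ΔL / (αL₀)
ΔT = 6.23×10⁻³ m / (4.83×10⁻⁷ × 42.05 m) = 306.74 K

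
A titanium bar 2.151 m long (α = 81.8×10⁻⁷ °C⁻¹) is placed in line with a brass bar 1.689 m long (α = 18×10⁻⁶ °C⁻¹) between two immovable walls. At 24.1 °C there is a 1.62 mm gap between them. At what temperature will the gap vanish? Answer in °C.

T = 57.9 °C

α₁L₁ = 1.759518×10⁻⁵ m/K, α₂L₂ = 3.0402×10⁻⁵ m/K → total 4.799718×10⁻⁵ m/K
ΔT = g/(α₁L₁+α₂L₂) = 1.62×10⁻³ / 4.799718×10⁻⁵ = 33.752 K
T = 24.1 + 33.752 = 57.852 °C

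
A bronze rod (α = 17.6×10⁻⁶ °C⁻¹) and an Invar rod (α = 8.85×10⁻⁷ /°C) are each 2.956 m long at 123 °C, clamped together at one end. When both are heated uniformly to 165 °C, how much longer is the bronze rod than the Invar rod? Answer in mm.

ΔT = 42 K
bronze: ΔL = 17.6×10⁻⁶ × 2.956 m × 42 = 2.1851×10⁻³ m = 2.1851 mm
Invar: ΔL = 8.85×10⁻⁷ × 2.956 m × 42 = 1.0987×10⁻⁴ m = 0.10987 mm
difference = 2.1851 − 0.10987 = 2.07523 mm

2.08 mm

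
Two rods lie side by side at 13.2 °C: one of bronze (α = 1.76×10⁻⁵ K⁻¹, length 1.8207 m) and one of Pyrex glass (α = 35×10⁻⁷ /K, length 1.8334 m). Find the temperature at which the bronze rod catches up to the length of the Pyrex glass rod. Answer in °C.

T = 508.8 °C

L₁(1 + α₁ΔT) = L₂(1 + α₂ΔT) ⇒ ΔT = (L₂ − L₁)/(α₁L₁ − α₂L₂)
L₂ − L₁ = 1.8334 − 1.8207 = 1.27×10⁻² m
α₁L₁ − α₂L₂ = 1.76×10⁻⁵×1.8207 − 35×10⁻⁷×1.8334 = 2.562742×10⁻⁵ m/K
ΔT = 1.27×10⁻² / 2.562742×10⁻⁵ = 495.563 K
T = 13.2 + 495.563 = 508.763 °C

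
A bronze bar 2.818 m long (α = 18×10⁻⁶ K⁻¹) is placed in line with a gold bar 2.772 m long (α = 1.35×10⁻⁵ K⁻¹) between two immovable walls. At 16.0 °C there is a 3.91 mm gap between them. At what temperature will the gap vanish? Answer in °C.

Gap closes when ΔL₁ + ΔL₂ = 3.91 mm = 3.91×10⁻³ m
(α₁L₁ + α₂L₂)ΔT = g
α₁L₁ + α₂L₂ = 18×10⁻⁶×2.818 + 1.35×10⁻⁵×2.772 = 8.8146×10⁻⁵ m/K
ΔT = 3.91×10⁻³ / 8.8146×10⁻⁵ = 44.358 K
T = 16.0 + 44.358 = 60.358 °C

T = 60.4 °C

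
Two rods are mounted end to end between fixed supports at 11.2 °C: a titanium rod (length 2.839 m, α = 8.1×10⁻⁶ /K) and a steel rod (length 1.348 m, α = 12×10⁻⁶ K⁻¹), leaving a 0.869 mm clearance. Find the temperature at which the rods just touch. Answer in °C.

α₁L₁ = 2.29959×10⁻⁵ m/K, α₂L₂ = 1.6176×10⁻⁵ m/K → total 3.91719×10⁻⁵ m/K
ΔT = g/(α₁L₁+α₂L₂) = 8.69×10⁻⁴ / 3.91719×10⁻⁵ = 22.184 K
T = 11.2 + 22.184 = 33.384 °C

T = 33.4 °C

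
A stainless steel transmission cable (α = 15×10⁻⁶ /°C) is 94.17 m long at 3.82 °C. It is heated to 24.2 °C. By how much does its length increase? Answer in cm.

ΔL = 2.88 cm

|ΔT| = |24.2 − 3.82| = 20.38 K
ΔL = αL₀ΔT = (15×10⁻⁶)(94.17)(20.38) = 2.88×10⁻² m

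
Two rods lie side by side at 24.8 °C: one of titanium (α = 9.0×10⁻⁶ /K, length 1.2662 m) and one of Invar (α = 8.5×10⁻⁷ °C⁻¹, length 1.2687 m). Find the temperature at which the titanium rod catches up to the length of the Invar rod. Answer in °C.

L₁(1 + α₁ΔT) = L₂(1 + α₂ΔT) ⇒ ΔT = (L₂ − L₁)/(α₁L₁ − α₂L₂)
L₂ − L₁ = 1.2687 − 1.2662 = 2.50×10⁻³ m
α₁L₁ − α₂L₂ = 9.0×10⁻⁶×1.2662 − 8.5×10⁻⁷×1.2687 = 1.0317405×10⁻⁵ m/K
ΔT = 2.50×10⁻³ / 1.0317405×10⁻⁵ = 242.309 K
T = 24.8 + 242.309 = 267.109 °C

T = 267.1 °C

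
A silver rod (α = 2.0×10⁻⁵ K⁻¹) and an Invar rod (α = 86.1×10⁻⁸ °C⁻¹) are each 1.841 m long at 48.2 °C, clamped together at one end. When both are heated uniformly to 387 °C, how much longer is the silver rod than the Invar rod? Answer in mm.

11.9 mm

ΔT = 338.8 K
silver: ΔL = 2.0×10⁻⁵ × 1.841 m × 338.8 = 1.2475×10⁻² m = 12.475 mm
Invar: ΔL = 86.1×10⁻⁸ × 1.841 m × 338.8 = 5.3703×10⁻⁴ m = 0.53703 mm
difference = 12.475 − 0.53703 = 11.93797 mm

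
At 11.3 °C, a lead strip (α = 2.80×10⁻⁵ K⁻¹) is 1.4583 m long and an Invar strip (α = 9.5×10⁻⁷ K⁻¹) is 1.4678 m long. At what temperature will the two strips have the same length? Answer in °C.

T = 252.2 °C

L₁(1 + α₁ΔT) = L₂(1 + α₂ΔT) ⇒ ΔT = (L₂ − L₁)/(α₁L₁ − α₂L₂)
L₂ − L₁ = 1.4678 − 1.4583 = 9.50×10⁻³ m
α₁L₁ − α₂L₂ = 2.80×10⁻⁵×1.4583 − 9.5×10⁻⁷×1.4678 = 3.943799×10⁻⁵ m/K
ΔT = 9.50×10⁻³ / 3.943799×10⁻⁵ = 240.884 K
T = 11.3 + 240.884 = 252.184 °C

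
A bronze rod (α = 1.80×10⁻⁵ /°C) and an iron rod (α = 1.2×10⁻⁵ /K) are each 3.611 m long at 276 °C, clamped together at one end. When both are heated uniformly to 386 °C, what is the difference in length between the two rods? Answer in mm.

2.38 mm

ΔT = 110 K
bronze: ΔL = 1.80×10⁻⁵ × 3.611 m × 110 = 7.1498×10⁻³ m = 7.1498 mm
iron: ΔL = 1.2×10⁻⁵ × 3.611 m × 110 = 4.7665×10⁻³ m = 4.7665 mm
difference = 7.1498 − 4.7665 = 2.3833 mm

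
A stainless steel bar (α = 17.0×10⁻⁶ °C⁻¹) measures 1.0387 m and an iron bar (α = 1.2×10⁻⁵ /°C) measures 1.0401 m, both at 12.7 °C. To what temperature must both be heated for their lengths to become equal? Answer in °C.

Equal length when α₁L₁ΔT − α₂L₂ΔT = L₂ − L₁ = 1.40×10⁻³ m
α₁L₁ = 1.76579×10⁻⁵, α₂L₂ = 1.24812×10⁻⁵ → Δ(αL) = 5.1767×10⁻⁶ m/K
ΔT = 1.40×10⁻³ / 5.1767×10⁻⁶ = 270.443 K, so T = 12.7 + 270.443 = 283.143 °C

T = 283.1 °C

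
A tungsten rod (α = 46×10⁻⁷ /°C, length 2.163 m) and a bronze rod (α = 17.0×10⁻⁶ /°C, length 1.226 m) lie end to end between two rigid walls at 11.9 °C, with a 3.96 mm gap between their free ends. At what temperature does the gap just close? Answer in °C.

T = 141 °C

α₁L₁ = 9.9498×10⁻⁶ m/K, α₂L₂ = 2.0842×10⁻⁵ m/K → total 3.07918×10⁻⁵ m/K
ΔT = g/(α₁L₁+α₂L₂) = 3.96×10⁻³ / 3.07918×10⁻⁵ = 128.61 K
T = 11.9 + 128.61 = 140.51 °C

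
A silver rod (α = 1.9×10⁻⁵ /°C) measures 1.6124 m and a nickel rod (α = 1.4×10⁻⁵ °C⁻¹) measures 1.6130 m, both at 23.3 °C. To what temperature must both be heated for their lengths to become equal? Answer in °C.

T = 97.80 °C

L₁(1 + α₁ΔT) = L₂(1 + α₂ΔT) ⇒ ΔT = (L₂ − L₁)/(α₁L₁ − α₂L₂)
L₂ − L₁ = 1.6130 − 1.6124 = 6.00×10⁻⁴ m
α₁L₁ − α₂L₂ = 1.9×10⁻⁵×1.6124 − 1.4×10⁻⁵×1.6130 = 8.0536×10⁻⁶ m/K
ΔT = 6.00×10⁻⁴ / 8.0536×10⁻⁶ = 74.5008 K
T = 23.3 + 74.5008 = 97.8008 °C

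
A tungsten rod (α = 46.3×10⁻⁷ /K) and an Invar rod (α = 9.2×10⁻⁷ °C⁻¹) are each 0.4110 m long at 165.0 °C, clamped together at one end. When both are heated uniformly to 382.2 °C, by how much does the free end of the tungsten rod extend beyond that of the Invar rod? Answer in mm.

ΔT = 217.2 K
tungsten: ΔL = 46.3×10⁻⁷ × 0.4110 m × 217.2 = 4.1332×10⁻⁴ m = 0.41332 mm
Invar: ΔL = 9.2×10⁻⁷ × 0.4110 m × 217.2 = 8.2128×10⁻⁵ m = 0.082128 mm
difference = 0.41332 − 0.082128 = 0.331192 mm

0.331 mm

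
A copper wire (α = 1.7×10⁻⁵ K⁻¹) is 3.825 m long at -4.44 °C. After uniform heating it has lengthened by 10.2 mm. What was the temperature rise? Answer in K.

ΔL = αL₀ΔT ⇒ ΔT = ΔL / (αL₀)
ΔT = 10.2×10⁻³ m / (1.7×10⁻⁵ × 3.825 m) = 156.86 K

ΔT = 157 K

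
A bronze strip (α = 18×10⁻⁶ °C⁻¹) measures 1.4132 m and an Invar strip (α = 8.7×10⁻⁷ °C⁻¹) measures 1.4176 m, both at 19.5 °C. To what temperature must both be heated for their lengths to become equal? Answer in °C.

Equal length when α₁L₁ΔT − α₂L₂ΔT = L₂ − L₁ = 4.40×10⁻³ m
α₁L₁ = 2.54376×10⁻⁵, α₂L₂ = 1.233312×10⁻⁶ → Δ(αL) = 2.4204288×10⁻⁵ m/K
ΔT = 4.40×10⁻³ / 2.4204288×10⁻⁵ = 181.786 K, so T = 19.5 + 181.786 = 201.286 °C

T = 201.3 °C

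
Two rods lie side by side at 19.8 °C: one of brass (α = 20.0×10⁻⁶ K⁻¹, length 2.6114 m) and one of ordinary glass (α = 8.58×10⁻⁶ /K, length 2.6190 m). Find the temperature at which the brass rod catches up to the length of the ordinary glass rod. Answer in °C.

L₁(1 + α₁ΔT) = L₂(1 + α₂ΔT) ⇒ ΔT = (L₂ − L₁)/(α₁L₁ − α₂L₂)
L₂ − L₁ = 2.6190 − 2.6114 = 7.60×10⁻³ m
α₁L₁ − α₂L₂ = 20.0×10⁻⁶×2.6114 − 8.58×10⁻⁶×2.6190 = 2.975698×10⁻⁵ m/K
ΔT = 7.60×10⁻³ / 2.975698×10⁻⁵ = 255.402 K
T = 19.8 + 255.402 = 275.202 °C

T = 275.2 °C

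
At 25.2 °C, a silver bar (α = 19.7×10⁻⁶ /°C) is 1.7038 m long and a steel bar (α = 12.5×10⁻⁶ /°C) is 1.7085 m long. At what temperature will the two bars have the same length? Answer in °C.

Equal length when α₁L₁ΔT − α₂L₂ΔT = L₂ − L₁ = 4.70×10⁻³ m
α₁L₁ = 3.356486×10⁻⁵, α₂L₂ = 2.135625×10⁻⁵ → Δ(αL) = 1.220861×10⁻⁵ m/K
ΔT = 4.70×10⁻³ / 1.220861×10⁻⁵ = 384.974 K, so T = 25.2 + 384.974 = 410.174 °C

T = 410.2 °C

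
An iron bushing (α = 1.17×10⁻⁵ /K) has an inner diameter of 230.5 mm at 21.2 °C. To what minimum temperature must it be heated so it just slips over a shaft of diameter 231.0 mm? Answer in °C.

Required Δd = 231.0 − 230.5 = 0.5 mm
Δd = αd₀ΔT ⇒ ΔT = Δd/(αd₀) = 0.5 / (1.17×10⁻⁵ × 230.5) = 185.40 K
T_min = 21.2 + 185.40 = 206.60 °C

T = 207 °C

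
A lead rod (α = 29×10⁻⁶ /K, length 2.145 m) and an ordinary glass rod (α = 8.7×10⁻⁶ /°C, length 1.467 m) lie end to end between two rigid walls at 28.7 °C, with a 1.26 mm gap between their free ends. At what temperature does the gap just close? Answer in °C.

Gap closes when ΔL₁ + ΔL₂ = 1.26 mm = 1.26×10⁻³ m
(α₁L₁ + α₂L₂)ΔT = g
α₁L₁ + α₂L₂ = 29×10⁻⁶×2.145 + 8.7×10⁻⁶×1.467 = 7.49679×10⁻⁵ m/K
ΔT = 1.26×10⁻³ / 7.49679×10⁻⁵ = 16.807 K
T = 28.7 + 16.807 = 45.507 °C

T = 45.5 °C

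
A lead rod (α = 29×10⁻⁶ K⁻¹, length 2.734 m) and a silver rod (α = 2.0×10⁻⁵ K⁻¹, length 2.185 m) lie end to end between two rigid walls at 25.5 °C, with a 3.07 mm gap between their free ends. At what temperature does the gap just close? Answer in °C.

Gap closes when ΔL₁ + ΔL₂ = 3.07 mm = 3.07×10⁻³ m
(α₁L₁ + α₂L₂)ΔT = g
α₁L₁ + α₂L₂ = 29×10⁻⁶×2.734 + 2.0×10⁻⁵×2.185 = 1.22986×10⁻⁴ m/K
ΔT = 3.07×10⁻³ / 1.22986×10⁻⁴ = 24.962 K
T = 25.5 + 24.962 = 50.462 °C

T = 50.5 °C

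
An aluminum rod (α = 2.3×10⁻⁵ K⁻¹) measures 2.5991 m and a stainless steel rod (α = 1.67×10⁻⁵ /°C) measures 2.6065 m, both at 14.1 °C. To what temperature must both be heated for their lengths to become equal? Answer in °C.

L₁(1 + α₁ΔT) = L₂(1 + α₂ΔT) ⇒ ΔT = (L₂ − L₁)/(α₁L₁ − α₂L₂)
L₂ − L₁ = 2.6065 − 2.5991 = 7.40×10⁻³ m
α₁L₁ − α₂L₂ = 2.3×10⁻⁵×2.5991 − 1.67×10⁻⁵×2.6065 = 1.625075×10⁻⁵ m/K
ΔT = 7.40×10⁻³ / 1.625075×10⁻⁵ = 455.364 K
T = 14.1 + 455.364 = 469.464 °C

T = 469.5 °C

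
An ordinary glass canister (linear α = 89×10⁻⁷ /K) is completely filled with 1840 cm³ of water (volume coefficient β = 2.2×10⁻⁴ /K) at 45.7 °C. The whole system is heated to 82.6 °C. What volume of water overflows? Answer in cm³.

The canister also expands: β_container ≈ 3α = 2.67×10⁻⁵ /K
Net overflow = V₀(β_liq − 3α_cont)ΔT
β − 3α = 2.20×10⁻⁴ − 2.67×10⁻⁵ = 1.933×10⁻⁴ /K; ΔT = 36.9 K
ΔV = 1840 × 1.933×10⁻⁴ × 36.9 = 13.1 cm³

13.1 cm³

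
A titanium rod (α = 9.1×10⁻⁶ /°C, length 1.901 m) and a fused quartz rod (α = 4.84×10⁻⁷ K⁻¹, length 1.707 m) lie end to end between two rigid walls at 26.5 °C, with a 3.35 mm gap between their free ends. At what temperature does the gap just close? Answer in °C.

Gap closes when ΔL₁ + ΔL₂ = 3.35 mm = 3.35×10⁻³ m
(α₁L₁ + α₂L₂)ΔT = g
α₁L₁ + α₂L₂ = 9.1×10⁻⁶×1.901 + 4.84×10⁻⁷×1.707 = 1.8125288×10⁻⁵ m/K
ΔT = 3.35×10⁻³ / 1.8125288×10⁻⁵ = 184.82 K
T = 26.5 + 184.82 = 211.32 °C

T = 211 °C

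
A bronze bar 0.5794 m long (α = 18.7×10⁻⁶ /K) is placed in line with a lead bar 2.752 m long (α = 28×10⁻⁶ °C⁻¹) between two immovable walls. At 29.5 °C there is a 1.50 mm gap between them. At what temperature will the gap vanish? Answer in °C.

α₁L₁ = 1.083478×10⁻⁵ m/K, α₂L₂ = 7.7056×10⁻⁵ m/K → total 8.789078×10⁻⁵ m/K
ΔT = g/(α₁L₁+α₂L₂) = 1.50×10⁻³ / 8.789078×10⁻⁵ = 17.067 K
T = 29.5 + 17.067 = 46.567 °C

T = 46.6 °C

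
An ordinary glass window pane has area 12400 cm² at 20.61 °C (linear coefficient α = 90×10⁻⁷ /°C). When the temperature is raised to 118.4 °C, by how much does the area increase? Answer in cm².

Area coefficient ≈ 2α; |ΔT| = 97.79 K
ΔA = 2αA₀ΔT = 2(90×10⁻⁷)(12400)(97.79) = 21.8 cm²

ΔA = 21.8 cm²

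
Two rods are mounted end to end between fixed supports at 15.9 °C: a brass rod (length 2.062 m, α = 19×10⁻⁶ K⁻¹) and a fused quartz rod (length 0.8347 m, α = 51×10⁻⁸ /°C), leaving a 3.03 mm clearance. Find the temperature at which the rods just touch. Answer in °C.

T = 92.4 °C

Gap closes when ΔL₁ + ΔL₂ = 3.03 mm = 3.03×10⁻³ m
(α₁L₁ + α₂L₂)ΔT = g
α₁L₁ + α₂L₂ = 19×10⁻⁶×2.062 + 51×10⁻⁸×0.8347 = 3.9603697×10⁻⁵ m/K
ΔT = 3.03×10⁻³ / 3.9603697×10⁻⁵ = 76.508 K
T = 15.9 + 76.508 = 92.408 °C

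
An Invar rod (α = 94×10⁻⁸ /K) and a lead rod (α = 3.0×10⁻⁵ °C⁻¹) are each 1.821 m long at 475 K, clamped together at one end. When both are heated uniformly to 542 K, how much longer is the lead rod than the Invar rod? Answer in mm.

3.55 mm

ΔT = 67 K
Invar: ΔL = 94×10⁻⁸ × 1.821 m × 67 = 1.1469×10⁻⁴ m = 0.11469 mm
lead: ΔL = 3.0×10⁻⁵ × 1.821 m × 67 = 3.6602×10⁻³ m = 3.6602 mm
difference = 3.6602 − 0.11469 = 3.54551 mm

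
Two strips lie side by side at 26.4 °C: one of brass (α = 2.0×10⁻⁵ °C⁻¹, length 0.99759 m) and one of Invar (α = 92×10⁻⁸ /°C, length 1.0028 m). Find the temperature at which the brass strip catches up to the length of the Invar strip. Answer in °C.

T = 300.2 °C

L₁(1 + α₁ΔT) = L₂(1 + α₂ΔT) ⇒ ΔT = (L₂ − L₁)/(α₁L₁ − α₂L₂)
L₂ − L₁ = 1.0028 − 0.99759 = 5.21×10⁻³ m
α₁L₁ − α₂L₂ = 2.0×10⁻⁵×0.99759 − 92×10⁻⁸×1.0028 = 1.9029224×10⁻⁵ m/K
ΔT = 5.21×10⁻³ / 1.9029224×10⁻⁵ = 273.789 K
T = 26.4 + 273.789 = 300.189 °C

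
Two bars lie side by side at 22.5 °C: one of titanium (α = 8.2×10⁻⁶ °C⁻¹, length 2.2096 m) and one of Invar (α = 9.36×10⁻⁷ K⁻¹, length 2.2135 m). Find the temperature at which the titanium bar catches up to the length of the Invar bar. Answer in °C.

Equal length when α₁L₁ΔT − α₂L₂ΔT = L₂ − L₁ = 3.90×10⁻³ m
α₁L₁ = 1.811872×10⁻⁵, α₂L₂ = 2.071836×10⁻⁶ → Δ(αL) = 1.6046884×10⁻⁵ m/K
ΔT = 3.90×10⁻³ / 1.6046884×10⁻⁵ = 243.038 K, so T = 22.5 + 243.038 = 265.538 °C

T = 265.5 °C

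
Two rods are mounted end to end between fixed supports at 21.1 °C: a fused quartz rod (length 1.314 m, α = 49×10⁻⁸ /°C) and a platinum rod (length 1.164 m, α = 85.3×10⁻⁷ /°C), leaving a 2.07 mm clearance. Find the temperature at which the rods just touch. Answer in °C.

T = 217 °C

α₁L₁ = 6.4386×10⁻⁷ m/K, α₂L₂ = 9.92892×10⁻⁶ m/K → total 1.057278×10⁻⁵ m/K
ΔT = g/(α₁L₁+α₂L₂) = 2.07×10⁻³ / 1.057278×10⁻⁵ = 195.79 K
T = 21.1 + 195.79 = 216.89 °C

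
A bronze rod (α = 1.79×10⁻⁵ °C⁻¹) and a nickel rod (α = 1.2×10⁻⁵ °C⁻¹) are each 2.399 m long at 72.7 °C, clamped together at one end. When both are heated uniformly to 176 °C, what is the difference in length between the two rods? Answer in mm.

1.46 mm

ΔT = 103.3 K
bronze: ΔL = 1.79×10⁻⁵ × 2.399 m × 103.3 = 4.4359×10⁻³ m = 4.4359 mm
nickel: ΔL = 1.2×10⁻⁵ × 2.399 m × 103.3 = 2.9738×10⁻³ m = 2.9738 mm
difference = 4.4359 − 2.9738 = 1.4621 mm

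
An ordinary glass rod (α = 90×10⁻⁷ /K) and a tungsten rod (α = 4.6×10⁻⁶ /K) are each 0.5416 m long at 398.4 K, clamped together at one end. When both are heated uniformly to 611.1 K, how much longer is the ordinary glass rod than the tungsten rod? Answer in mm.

ΔT = 212.7 K
ordinary glass: ΔL = 90×10⁻⁷ × 0.5416 m × 212.7 = 1.0368×10⁻³ m = 1.0368 mm
tungsten: ΔL = 4.6×10⁻⁶ × 0.5416 m × 212.7 = 5.2991×10⁻⁴ m = 0.52991 mm
difference = 1.0368 − 0.52991 = 0.50689 mm

0.507 mm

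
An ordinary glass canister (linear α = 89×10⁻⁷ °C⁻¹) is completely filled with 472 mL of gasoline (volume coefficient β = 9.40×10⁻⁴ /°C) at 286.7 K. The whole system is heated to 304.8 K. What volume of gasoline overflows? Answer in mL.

The canister also expands: β_container ≈ 3α = 2.67×10⁻⁵ /K
Net overflow = V₀(β_liq − 3α_cont)ΔT
β − 3α = 9.40×10⁻⁴ − 2.67×10⁻⁵ = 9.133×10⁻⁴ /K; ΔT = 18.1 K
ΔV = 472 × 9.133×10⁻⁴ × 18.1 = 7.80 mL

7.80 mL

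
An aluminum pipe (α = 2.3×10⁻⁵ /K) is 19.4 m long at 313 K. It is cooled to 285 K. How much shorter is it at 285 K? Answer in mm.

|ΔT| = |285 − 313| = 28 K
ΔL = αL₀ΔT = (2.3×10⁻⁵)(19.4)(28) = 1.25×10⁻² m

ΔL = 12.5 mm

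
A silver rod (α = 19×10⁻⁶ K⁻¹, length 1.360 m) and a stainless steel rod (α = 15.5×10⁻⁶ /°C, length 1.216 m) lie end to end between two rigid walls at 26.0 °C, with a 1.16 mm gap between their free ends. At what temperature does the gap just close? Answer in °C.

T = 52.0 °C

Gap closes when ΔL₁ + ΔL₂ = 1.16 mm = 1.16×10⁻³ m
(α₁L₁ + α₂L₂)ΔT = g
α₁L₁ + α₂L₂ = 19×10⁻⁶×1.360 + 15.5×10⁻⁶×1.216 = 4.4688×10⁻⁵ m/K
ΔT = 1.16×10⁻³ / 4.4688×10⁻⁵ = 25.958 K
T = 26.0 + 25.958 = 51.958 °C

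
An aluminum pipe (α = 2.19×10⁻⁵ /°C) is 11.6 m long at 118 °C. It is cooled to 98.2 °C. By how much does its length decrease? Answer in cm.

|ΔT| = |98.2 − 118| = 19.8 K
ΔL = αL₀ΔT = (2.19×10⁻⁵)(11.6)(19.8) = 5.03×10⁻³ m

ΔL = 0.503 cm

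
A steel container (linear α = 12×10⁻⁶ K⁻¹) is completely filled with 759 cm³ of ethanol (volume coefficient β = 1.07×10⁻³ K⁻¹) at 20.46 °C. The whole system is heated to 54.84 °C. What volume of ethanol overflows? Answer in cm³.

27.0 cm³

The container also expands: β_container ≈ 3α = 3.6×10⁻⁵ /K
Net overflow = V₀(β_liq − 3α_cont)ΔT
β − 3α = 1.07×10⁻³ − 3.6×10⁻⁵ = 1.034×10⁻³ /K; ΔT = 34.38 K
ΔV = 759 × 1.034×10⁻³ × 34.38 = 27.0 cm³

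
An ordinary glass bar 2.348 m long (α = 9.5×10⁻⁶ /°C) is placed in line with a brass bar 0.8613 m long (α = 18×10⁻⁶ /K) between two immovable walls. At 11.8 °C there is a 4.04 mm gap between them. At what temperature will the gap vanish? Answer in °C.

α₁L₁ = 2.2306×10⁻⁵ m/K, α₂L₂ = 1.55034×10⁻⁵ m/K → total 3.78094×10⁻⁵ m/K
ΔT = g/(α₁L₁+α₂L₂) = 4.04×10⁻³ / 3.78094×10⁻⁵ = 106.85 K
T = 11.8 + 106.85 = 118.65 °C

T = 119 °C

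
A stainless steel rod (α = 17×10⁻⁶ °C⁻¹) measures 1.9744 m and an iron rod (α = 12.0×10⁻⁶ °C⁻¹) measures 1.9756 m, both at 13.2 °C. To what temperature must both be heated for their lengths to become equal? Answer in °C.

T = 134.9 °C

Equal length when α₁L₁ΔT − α₂L₂ΔT = L₂ − L₁ = 1.20×10⁻³ m
α₁L₁ = 3.35648×10⁻⁵, α₂L₂ = 2.37072×10⁻⁵ → Δ(αL) = 9.8576×10⁻⁶ m/K
ΔT = 1.20×10⁻³ / 9.8576×10⁻⁶ = 121.733 K, so T = 13.2 + 121.733 = 134.933 °C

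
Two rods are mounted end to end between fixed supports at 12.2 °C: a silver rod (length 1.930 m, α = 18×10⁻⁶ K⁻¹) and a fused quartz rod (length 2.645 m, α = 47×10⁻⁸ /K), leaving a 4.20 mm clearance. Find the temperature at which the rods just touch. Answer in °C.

α₁L₁ = 3.474×10⁻⁵ m/K, α₂L₂ = 1.24315×10⁻⁶ m/K → total 3.598315×10⁻⁵ m/K
ΔT = g/(α₁L₁+α₂L₂) = 4.20×10⁻³ / 3.598315×10⁻⁵ = 116.72 K
T = 12.2 + 116.72 = 128.92 °C

T = 129 °C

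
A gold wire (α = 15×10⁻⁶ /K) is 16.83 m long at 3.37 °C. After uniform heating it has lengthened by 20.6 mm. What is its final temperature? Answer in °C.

T = 85.0 °C

ΔL = αL₀ΔT ⇒ ΔT = ΔL / (αL₀)
ΔT = 20.6×10⁻³ m / (15×10⁻⁶ × 16.83 m) = 81.600 K
T = 3.37 + 81.600 = 84.970 °C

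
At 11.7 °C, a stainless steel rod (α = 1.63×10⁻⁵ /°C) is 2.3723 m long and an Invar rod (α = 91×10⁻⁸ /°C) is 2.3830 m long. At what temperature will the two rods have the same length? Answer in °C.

T = 304.9 °C

L₁(1 + α₁ΔT) = L₂(1 + α₂ΔT) ⇒ ΔT = (L₂ − L₁)/(α₁L₁ − α₂L₂)
L₂ − L₁ = 2.3830 − 2.3723 = 1.07×10⁻² m
α₁L₁ − α₂L₂ = 1.63×10⁻⁵×2.3723 − 91×10⁻⁸×2.3830 = 3.649996×10⁻⁵ m/K
ΔT = 1.07×10⁻² / 3.649996×10⁻⁵ = 293.151 K
T = 11.7 + 293.151 = 304.851 °C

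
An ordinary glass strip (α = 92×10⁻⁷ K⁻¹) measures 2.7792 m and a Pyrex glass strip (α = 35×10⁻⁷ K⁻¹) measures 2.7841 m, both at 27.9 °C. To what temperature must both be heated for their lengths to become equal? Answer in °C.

T = 337.6 °C

Equal length when α₁L₁ΔT − α₂L₂ΔT = L₂ − L₁ = 4.90×10⁻³ m
α₁L₁ = 2.556864×10⁻⁵, α₂L₂ = 9.74435×10⁻⁶ → Δ(αL) = 1.582429×10⁻⁵ m/K
ΔT = 4.90×10⁻³ / 1.582429×10⁻⁵ = 309.651 K, so T = 27.9 + 309.651 = 337.551 °C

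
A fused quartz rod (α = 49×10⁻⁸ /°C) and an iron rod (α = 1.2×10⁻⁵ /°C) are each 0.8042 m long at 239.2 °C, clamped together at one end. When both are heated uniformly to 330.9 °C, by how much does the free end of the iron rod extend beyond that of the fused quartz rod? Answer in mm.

0.849 mm

ΔT = 91.7 K
fused quartz: ΔL = 49×10⁻⁸ × 0.8042 m × 91.7 = 3.6135×10⁻⁵ m = 0.036135 mm
iron: ΔL = 1.2×10⁻⁵ × 0.8042 m × 91.7 = 8.8494×10⁻⁴ m = 0.88494 mm
difference = 0.88494 − 0.036135 = 0.848805 mm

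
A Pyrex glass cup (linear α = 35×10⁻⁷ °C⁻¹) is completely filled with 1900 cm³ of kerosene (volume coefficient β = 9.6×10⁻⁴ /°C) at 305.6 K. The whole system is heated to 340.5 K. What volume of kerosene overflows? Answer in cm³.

The cup also expands: β_container ≈ 3α = 1.05×10⁻⁵ /K
Net overflow = V₀(β_liq − 3α_cont)ΔT
β − 3α = 9.60×10⁻⁴ − 1.05×10⁻⁵ = 9.495×10⁻⁴ /K; ΔT = 34.9 K
ΔV = 1900 × 9.495×10⁻⁴ × 34.9 = 63.0 cm³

63.0 cm³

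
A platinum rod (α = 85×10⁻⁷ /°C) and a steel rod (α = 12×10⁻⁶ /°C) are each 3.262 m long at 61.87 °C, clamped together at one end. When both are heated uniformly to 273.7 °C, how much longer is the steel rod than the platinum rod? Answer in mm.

2.42 mm

ΔT = 211.83 K
platinum: ΔL = 85×10⁻⁷ × 3.262 m × 211.83 = 5.8734×10⁻³ m = 5.8734 mm
steel: ΔL = 12×10⁻⁶ × 3.262 m × 211.83 = 8.2919×10⁻³ m = 8.2919 mm
difference = 8.2919 − 5.8734 = 2.4185 mm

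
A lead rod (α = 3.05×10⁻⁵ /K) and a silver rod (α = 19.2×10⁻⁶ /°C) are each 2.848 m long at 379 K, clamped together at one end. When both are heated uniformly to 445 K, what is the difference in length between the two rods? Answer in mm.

ΔT = 66 K
lead: ΔL = 3.05×10⁻⁵ × 2.848 m × 66 = 5.7330×10⁻³ m = 5.7330 mm
silver: ΔL = 19.2×10⁻⁶ × 2.848 m × 66 = 3.6090×10⁻³ m = 3.6090 mm
difference = 5.7330 − 3.6090 = 2.124 mm

2.12 mm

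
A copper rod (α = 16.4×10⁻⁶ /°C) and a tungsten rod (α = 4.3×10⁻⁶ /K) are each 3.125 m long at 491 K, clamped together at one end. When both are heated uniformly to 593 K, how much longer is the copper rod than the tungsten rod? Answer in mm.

ΔT = 102 K
copper: ΔL = 16.4×10⁻⁶ × 3.125 m × 102 = 5.2275×10⁻³ m = 5.2275 mm
tungsten: ΔL = 4.3×10⁻⁶ × 3.125 m × 102 = 1.3706×10⁻³ m = 1.3706 mm
difference = 5.2275 − 1.3706 = 3.8569 mm

3.86 mm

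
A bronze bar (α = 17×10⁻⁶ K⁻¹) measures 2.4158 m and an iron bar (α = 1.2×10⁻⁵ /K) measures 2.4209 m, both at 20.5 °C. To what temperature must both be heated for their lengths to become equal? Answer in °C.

T = 444.9 °C

L₁(1 + α₁ΔT) = L₂(1 + α₂ΔT) ⇒ ΔT = (L₂ − L₁)/(α₁L₁ − α₂L₂)
L₂ − L₁ = 2.4209 − 2.4158 = 5.10×10⁻³ m
α₁L₁ − α₂L₂ = 17×10⁻⁶×2.4158 − 1.2×10⁻⁵×2.4209 = 1.20178×10⁻⁵ m/K
ΔT = 5.10×10⁻³ / 1.20178×10⁻⁵ = 424.371 K
T = 20.5 + 424.371 = 444.871 °C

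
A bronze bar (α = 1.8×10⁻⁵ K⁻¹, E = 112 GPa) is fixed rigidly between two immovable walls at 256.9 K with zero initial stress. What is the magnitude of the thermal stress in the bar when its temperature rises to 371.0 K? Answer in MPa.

σ = 230 MPa

Fully constrained: the free strain ε = αΔT is blocked, so σ = Eε = EαΔT.
|ΔT| = 114.1 K
σ = 112×10⁹ × 1.8×10⁻⁵ × 114.1 = 2.30×10⁸ Pa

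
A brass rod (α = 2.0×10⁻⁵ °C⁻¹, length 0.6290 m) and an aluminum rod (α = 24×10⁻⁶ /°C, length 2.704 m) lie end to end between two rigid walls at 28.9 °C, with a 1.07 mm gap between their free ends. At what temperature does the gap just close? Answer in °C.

Gap closes when ΔL₁ + ΔL₂ = 1.07 mm = 1.07×10⁻³ m
(α₁L₁ + α₂L₂)ΔT = g
α₁L₁ + α₂L₂ = 2.0×10⁻⁵×0.6290 + 24×10⁻⁶×2.704 = 7.7476×10⁻⁵ m/K
ΔT = 1.07×10⁻³ / 7.7476×10⁻⁵ = 13.811 K
T = 28.9 + 13.811 = 42.711 °C

T = 42.7 °C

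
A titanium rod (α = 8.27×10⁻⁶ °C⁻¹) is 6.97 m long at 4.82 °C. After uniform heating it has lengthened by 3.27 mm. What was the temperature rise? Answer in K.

ΔL = αL₀ΔT ⇒ ΔT = ΔL / (αL₀)
ΔT = 3.27×10⁻³ m / (8.27×10⁻⁶ × 6.97 m) = 56.730 K

ΔT = 56.7 K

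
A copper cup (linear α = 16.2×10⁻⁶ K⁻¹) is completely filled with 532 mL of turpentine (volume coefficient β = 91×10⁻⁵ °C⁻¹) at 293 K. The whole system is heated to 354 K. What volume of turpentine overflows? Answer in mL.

28.0 mL

The cup also expands: β_container ≈ 3α = 4.86×10⁻⁵ /K
Net overflow = V₀(β_liq − 3α_cont)ΔT
β − 3α = 9.10×10⁻⁴ − 4.86×10⁻⁵ = 8.614×10⁻⁴ /K; ΔT = 61 K
ΔV = 532 × 8.614×10⁻⁴ × 61 = 28.0 mL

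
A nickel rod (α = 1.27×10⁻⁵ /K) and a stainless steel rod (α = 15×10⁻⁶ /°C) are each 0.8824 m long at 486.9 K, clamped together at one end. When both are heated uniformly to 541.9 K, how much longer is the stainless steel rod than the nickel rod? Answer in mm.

ΔT = 55.0 K
nickel: ΔL = 1.27×10⁻⁵ × 0.8824 m × 55.0 = 6.1636×10⁻⁴ m = 0.61636 mm
stainless steel: ΔL = 15×10⁻⁶ × 0.8824 m × 55.0 = 7.2798×10⁻⁴ m = 0.72798 mm
difference = 0.72798 − 0.61636 = 0.11162 mm

0.112 mm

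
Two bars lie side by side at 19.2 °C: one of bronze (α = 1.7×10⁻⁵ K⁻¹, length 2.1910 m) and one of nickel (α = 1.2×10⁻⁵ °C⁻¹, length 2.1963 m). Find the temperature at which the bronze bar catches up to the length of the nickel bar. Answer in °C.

L₁(1 + α₁ΔT) = L₂(1 + α₂ΔT) ⇒ ΔT = (L₂ − L₁)/(α₁L₁ − α₂L₂)
L₂ − L₁ = 2.1963 − 2.1910 = 5.30×10⁻³ m
α₁L₁ − α₂L₂ = 1.7×10⁻⁵×2.1910 − 1.2×10⁻⁵×2.1963 = 1.08914×10⁻⁵ m/K
ΔT = 5.30×10⁻³ / 1.08914×10⁻⁵ = 486.622 K
T = 19.2 + 486.622 = 505.822 °C

T = 505.8 °C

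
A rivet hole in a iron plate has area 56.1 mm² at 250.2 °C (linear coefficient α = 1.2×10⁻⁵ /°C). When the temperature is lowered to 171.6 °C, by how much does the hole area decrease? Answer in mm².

ΔA = 0.106 mm²

Area coefficient ≈ 2α; |ΔT| = 78.6 K
ΔA = 2αA₀ΔT = 2(1.2×10⁻⁵)(56.1)(78.6) = 0.106 mm²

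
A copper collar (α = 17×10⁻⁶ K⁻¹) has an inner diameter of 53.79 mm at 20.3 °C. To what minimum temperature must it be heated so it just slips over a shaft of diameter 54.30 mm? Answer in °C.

Required Δd = 54.30 − 53.79 = 0.51 mm
Δd = αd₀ΔT ⇒ ΔT = Δd/(αd₀) = 0.51 / (17×10⁻⁶ × 53.79) = 557.72 K
T_min = 20.3 + 557.72 = 578.02 °C

T = 578 °C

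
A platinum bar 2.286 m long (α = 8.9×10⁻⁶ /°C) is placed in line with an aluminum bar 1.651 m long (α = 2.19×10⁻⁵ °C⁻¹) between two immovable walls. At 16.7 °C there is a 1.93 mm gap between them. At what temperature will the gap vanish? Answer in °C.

T = 50.9 °C

α₁L₁ = 2.03454×10⁻⁵ m/K, α₂L₂ = 3.61569×10⁻⁵ m/K → total 5.65023×10⁻⁵ m/K
ΔT = g/(α₁L₁+α₂L₂) = 1.93×10⁻³ / 5.65023×10⁻⁵ = 34.158 K
T = 16.7 + 34.158 = 50.858 °C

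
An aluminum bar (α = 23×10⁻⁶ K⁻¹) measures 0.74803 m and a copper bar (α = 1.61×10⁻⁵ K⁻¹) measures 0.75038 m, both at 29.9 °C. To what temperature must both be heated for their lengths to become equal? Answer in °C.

Equal length when α₁L₁ΔT − α₂L₂ΔT = L₂ − L₁ = 2.35×10⁻³ m
α₁L₁ = 1.720469×10⁻⁵, α₂L₂ = 1.2081118×10⁻⁵ → Δ(αL) = 5.123572×10⁻⁶ m/K
ΔT = 2.35×10⁻³ / 5.123572×10⁻⁶ = 458.664 K, so T = 29.9 + 458.664 = 488.564 °C

T = 488.6 °C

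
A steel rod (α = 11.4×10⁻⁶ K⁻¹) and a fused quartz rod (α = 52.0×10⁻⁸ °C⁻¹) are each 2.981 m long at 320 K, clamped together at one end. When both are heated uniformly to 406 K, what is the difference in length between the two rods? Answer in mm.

2.79 mm

ΔT = 86 K
steel: ΔL = 11.4×10⁻⁶ × 2.981 m × 86 = 2.9226×10⁻³ m = 2.9226 mm
fused quartz: ΔL = 52.0×10⁻⁸ × 2.981 m × 86 = 1.3331×10⁻⁴ m = 0.13331 mm
difference = 2.9226 − 0.13331 = 2.78929 mm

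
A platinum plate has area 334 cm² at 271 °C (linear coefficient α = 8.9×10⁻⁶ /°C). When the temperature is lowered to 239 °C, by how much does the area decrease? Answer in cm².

Area coefficient ≈ 2α; |ΔT| = 32 K
ΔA = 2αA₀ΔT = 2(8.9×10⁻⁶)(334)(32) = 0.190 cm²

ΔA = 0.190 cm²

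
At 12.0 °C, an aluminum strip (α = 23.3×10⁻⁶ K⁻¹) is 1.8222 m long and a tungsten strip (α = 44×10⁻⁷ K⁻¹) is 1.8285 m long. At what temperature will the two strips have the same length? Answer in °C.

T = 195.1 °C

L₁(1 + α₁ΔT) = L₂(1 + α₂ΔT) ⇒ ΔT = (L₂ − L₁)/(α₁L₁ − α₂L₂)
L₂ − L₁ = 1.8285 − 1.8222 = 6.30×10⁻³ m
α₁L₁ − α₂L₂ = 23.3×10⁻⁶×1.8222 − 44×10⁻⁷×1.8285 = 3.441186×10⁻⁵ m/K
ΔT = 6.30×10⁻³ / 3.441186×10⁻⁵ = 183.076 K
T = 12.0 + 183.076 = 195.076 °C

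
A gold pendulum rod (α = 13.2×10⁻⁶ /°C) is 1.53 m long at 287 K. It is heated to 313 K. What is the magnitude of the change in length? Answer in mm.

ΔL = 0.525 mm

|ΔT| = |313 − 287| = 26 K
ΔL = αL₀ΔT = (13.2×10⁻⁶)(1.53)(26) = 5.25×10⁻⁴ m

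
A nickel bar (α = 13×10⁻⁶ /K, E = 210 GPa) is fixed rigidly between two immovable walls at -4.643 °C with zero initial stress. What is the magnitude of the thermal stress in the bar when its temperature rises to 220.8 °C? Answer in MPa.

σ = 615 MPa

Fully constrained: the free strain ε = αΔT is blocked, so σ = Eε = EαΔT.
|ΔT| = 225.443 K
σ = 210×10⁹ × 13×10⁻⁶ × 225.443 = 6.15×10⁸ Pa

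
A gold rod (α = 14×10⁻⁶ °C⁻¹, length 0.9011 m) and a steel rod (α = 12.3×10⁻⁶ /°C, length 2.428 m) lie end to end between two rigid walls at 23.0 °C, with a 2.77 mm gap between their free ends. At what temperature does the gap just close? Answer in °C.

Gap closes when ΔL₁ + ΔL₂ = 2.77 mm = 2.77×10⁻³ m
(α₁L₁ + α₂L₂)ΔT = g
α₁L₁ + α₂L₂ = 14×10⁻⁶×0.9011 + 12.3×10⁻⁶×2.428 = 4.24798×10⁻⁵ m/K
ΔT = 2.77×10⁻³ / 4.24798×10⁻⁵ = 65.207 K
T = 23.0 + 65.207 = 88.207 °C

T = 88.2 °C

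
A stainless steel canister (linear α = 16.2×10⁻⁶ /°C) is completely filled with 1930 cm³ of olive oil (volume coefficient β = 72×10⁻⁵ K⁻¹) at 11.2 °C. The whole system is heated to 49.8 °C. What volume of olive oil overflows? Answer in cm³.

50.0 cm³

The canister also expands: β_container ≈ 3α = 4.86×10⁻⁵ /K
Net overflow = V₀(β_liq − 3α_cont)ΔT
β − 3α = 7.20×10⁻⁴ − 4.86×10⁻⁵ = 6.714×10⁻⁴ /K; ΔT = 38.6 K
ΔV = 1930 × 6.714×10⁻⁴ × 38.6 = 50.0 cm³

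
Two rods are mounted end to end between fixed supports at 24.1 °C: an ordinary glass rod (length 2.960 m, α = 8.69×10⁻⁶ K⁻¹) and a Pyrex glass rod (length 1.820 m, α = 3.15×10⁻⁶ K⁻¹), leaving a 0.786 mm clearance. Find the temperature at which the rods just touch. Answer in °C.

T = 49.1 °C

α₁L₁ = 2.57224×10⁻⁵ m/K, α₂L₂ = 5.733×10⁻⁶ m/K → total 3.14554×10⁻⁵ m/K
ΔT = g/(α₁L₁+α₂L₂) = 7.86×10⁻⁴ / 3.14554×10⁻⁵ = 24.988 K
T = 24.1 + 24.988 = 49.088 °C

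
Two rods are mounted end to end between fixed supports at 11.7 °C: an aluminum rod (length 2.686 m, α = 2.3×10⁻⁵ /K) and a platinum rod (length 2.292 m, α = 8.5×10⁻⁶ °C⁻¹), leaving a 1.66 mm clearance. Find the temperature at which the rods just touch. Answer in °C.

Gap closes when ΔL₁ + ΔL₂ = 1.66 mm = 1.66×10⁻³ m
(α₁L₁ + α₂L₂)ΔT = g
α₁L₁ + α₂L₂ = 2.3×10⁻⁵×2.686 + 8.5×10⁻⁶×2.292 = 8.126×10⁻⁵ m/K
ΔT = 1.66×10⁻³ / 8.126×10⁻⁵ = 20.428 K
T = 11.7 + 20.428 = 32.128 °C

T = 32.1 °C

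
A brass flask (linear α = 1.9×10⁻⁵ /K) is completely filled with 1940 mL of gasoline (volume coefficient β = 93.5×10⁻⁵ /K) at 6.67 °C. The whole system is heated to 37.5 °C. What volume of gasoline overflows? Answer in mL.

The flask also expands: β_container ≈ 3α = 5.7×10⁻⁵ /K
Net overflow = V₀(β_liq − 3α_cont)ΔT
β − 3α = 9.35×10⁻⁴ − 5.7×10⁻⁵ = 8.78×10⁻⁴ /K; ΔT = 30.83 K
ΔV = 1940 × 8.78×10⁻⁴ × 30.83 = 52.5 mL

52.5 mL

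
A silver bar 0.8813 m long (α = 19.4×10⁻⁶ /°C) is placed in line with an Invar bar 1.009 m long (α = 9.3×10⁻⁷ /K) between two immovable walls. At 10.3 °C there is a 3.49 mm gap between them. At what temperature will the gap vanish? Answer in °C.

α₁L₁ = 1.709722×10⁻⁵ m/K, α₂L₂ = 9.3837×10⁻⁷ m/K → total 1.803559×10⁻⁵ m/K
ΔT = g/(α₁L₁+α₂L₂) = 3.49×10⁻³ / 1.803559×10⁻⁵ = 193.51 K
T = 10.3 + 193.51 = 203.81 °C

T = 204 °C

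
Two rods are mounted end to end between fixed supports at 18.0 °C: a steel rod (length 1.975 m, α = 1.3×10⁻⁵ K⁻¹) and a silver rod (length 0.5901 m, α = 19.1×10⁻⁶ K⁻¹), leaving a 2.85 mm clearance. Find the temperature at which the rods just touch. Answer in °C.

T = 95.1 °C

α₁L₁ = 2.5675×10⁻⁵ m/K, α₂L₂ = 1.127091×10⁻⁵ m/K → total 3.694591×10⁻⁵ m/K
ΔT = g/(α₁L₁+α₂L₂) = 2.85×10⁻³ / 3.694591×10⁻⁵ = 77.140 K
T = 18.0 + 77.140 = 95.140 °C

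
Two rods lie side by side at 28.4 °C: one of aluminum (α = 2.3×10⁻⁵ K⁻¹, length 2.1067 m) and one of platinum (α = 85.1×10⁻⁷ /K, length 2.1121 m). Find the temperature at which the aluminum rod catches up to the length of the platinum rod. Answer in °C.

T = 205.6 °C

L₁(1 + α₁ΔT) = L₂(1 + α₂ΔT) ⇒ ΔT = (L₂ − L₁)/(α₁L₁ − α₂L₂)
L₂ − L₁ = 2.1121 − 2.1067 = 5.40×10⁻³ m
α₁L₁ − α₂L₂ = 2.3×10⁻⁵×2.1067 − 85.1×10⁻⁷×2.1121 = 3.0480129×10⁻⁵ m/K
ΔT = 5.40×10⁻³ / 3.0480129×10⁻⁵ = 177.165 K
T = 28.4 + 177.165 = 205.565 °C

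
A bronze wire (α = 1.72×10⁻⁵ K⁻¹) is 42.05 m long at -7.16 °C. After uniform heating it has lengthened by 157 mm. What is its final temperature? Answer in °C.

T = 210 °C

ΔL = αL₀ΔT ⇒ ΔT = ΔL / (αL₀)
ΔT = 157×10⁻³ m / (1.72×10⁻⁵ × 42.05 m) = 217.07 K
T = -7.16 + 217.07 = 209.91 °C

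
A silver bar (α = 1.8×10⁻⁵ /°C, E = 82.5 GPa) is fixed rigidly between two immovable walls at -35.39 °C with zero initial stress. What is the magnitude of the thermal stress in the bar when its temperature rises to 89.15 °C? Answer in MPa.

Fully constrained: the free strain ε = αΔT is blocked, so σ = Eε = EαΔT.
|ΔT| = 124.54 K
σ = 82.5×10⁹ × 1.8×10⁻⁵ × 124.54 = 1.85×10⁸ Pa

σ = 185 MPa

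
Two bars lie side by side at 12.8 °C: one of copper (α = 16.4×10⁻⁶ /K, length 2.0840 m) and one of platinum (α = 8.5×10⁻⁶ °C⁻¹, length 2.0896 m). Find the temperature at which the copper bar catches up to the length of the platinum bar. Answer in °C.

T = 353.9 °C

Equal length when α₁L₁ΔT − α₂L₂ΔT = L₂ − L₁ = 5.60×10⁻³ m
α₁L₁ = 3.41776×10⁻⁵, α₂L₂ = 1.77616×10⁻⁵ → Δ(αL) = 1.6416×10⁻⁵ m/K
ΔT = 5.60×10⁻³ / 1.6416×10⁻⁵ = 341.131 K, so T = 12.8 + 341.131 = 353.931 °C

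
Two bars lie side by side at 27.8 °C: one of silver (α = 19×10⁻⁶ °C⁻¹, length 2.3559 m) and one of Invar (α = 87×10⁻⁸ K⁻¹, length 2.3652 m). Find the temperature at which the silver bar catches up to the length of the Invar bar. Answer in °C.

Equal length when α₁L₁ΔT − α₂L₂ΔT = L₂ − L₁ = 9.30×10⁻³ m
α₁L₁ = 4.47621×10⁻⁵, α₂L₂ = 2.057724×10⁻⁶ → Δ(αL) = 4.2704376×10⁻⁵ m/K
ΔT = 9.30×10⁻³ / 4.2704376×10⁻⁵ = 217.776 K, so T = 27.8 + 217.776 = 245.576 °C

T = 245.6 °C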